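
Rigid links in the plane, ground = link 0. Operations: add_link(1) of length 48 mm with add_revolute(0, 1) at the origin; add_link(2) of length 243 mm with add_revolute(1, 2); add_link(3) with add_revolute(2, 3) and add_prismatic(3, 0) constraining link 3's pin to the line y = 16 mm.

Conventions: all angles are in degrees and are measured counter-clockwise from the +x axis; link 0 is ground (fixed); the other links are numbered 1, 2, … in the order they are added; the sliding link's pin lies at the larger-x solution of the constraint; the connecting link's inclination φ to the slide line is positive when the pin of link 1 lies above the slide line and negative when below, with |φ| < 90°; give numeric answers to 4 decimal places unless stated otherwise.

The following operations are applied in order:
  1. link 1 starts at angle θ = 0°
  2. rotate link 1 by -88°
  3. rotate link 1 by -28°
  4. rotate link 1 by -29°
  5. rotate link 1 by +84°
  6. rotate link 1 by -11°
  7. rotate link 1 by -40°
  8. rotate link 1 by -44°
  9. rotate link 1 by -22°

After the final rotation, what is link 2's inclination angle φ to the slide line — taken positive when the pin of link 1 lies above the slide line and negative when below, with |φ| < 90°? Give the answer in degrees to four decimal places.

geometry: r = 48 mm, L = 243 mm, e = 16 mm; θ starts at 0°
rotate link 1 by -88°: θ ← 0° -88° = -88°
rotate link 1 by -28°: θ ← -88° -28° = -116°
rotate link 1 by -29°: θ ← -116° -29° = -145°
rotate link 1 by +84°: θ ← -145° +84° = -61°
rotate link 1 by -11°: θ ← -61° -11° = -72°
rotate link 1 by -40°: θ ← -72° -40° = -112°
rotate link 1 by -44°: θ ← -112° -44° = -156°
rotate link 1 by -22°: θ ← -156° -22° = -178°
h = r sin θ − e = -1.675176 − 16 = -17.675176
sin φ = h / L = -17.675176 / 243 = -0.07273735
φ = arcsin(-0.07273735) = -4.171227°

-4.1712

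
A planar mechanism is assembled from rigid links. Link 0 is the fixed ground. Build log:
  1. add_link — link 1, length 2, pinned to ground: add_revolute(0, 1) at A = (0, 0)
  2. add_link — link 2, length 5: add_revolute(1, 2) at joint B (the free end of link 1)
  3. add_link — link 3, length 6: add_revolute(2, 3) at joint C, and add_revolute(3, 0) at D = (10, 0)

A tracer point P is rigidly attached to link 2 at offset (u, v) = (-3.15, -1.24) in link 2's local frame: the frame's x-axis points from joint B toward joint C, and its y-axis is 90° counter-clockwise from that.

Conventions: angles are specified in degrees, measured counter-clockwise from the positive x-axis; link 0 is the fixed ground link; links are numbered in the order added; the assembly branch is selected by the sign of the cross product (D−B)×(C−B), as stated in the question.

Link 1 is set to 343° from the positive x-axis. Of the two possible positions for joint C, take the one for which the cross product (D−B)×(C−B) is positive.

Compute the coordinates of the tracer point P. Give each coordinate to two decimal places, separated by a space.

A=(0,0), D=(10.00,0)
B = A + 2.00·(cos343°, sin343°) = (1.9126, -0.5847)
|BD| = 8.1085
circle(B,5.00) ∩ circle(D,6.00): a=3.3760, h=3.6882
  candidates: C₊=(5.0138,3.3373) cross=29.906; C₋=(5.5457,-4.0199) cross=-29.906
  branch + wants cross > 0 → take C=(5.0138,3.3373) (cross=29.906)
ex = (C−B)/|BC| = (0.6202,0.7844); ey = (-0.7844,0.6202)
P = B + -3.15·ex + -1.24·ey = (0.9315,-3.8247)

0.93 -3.82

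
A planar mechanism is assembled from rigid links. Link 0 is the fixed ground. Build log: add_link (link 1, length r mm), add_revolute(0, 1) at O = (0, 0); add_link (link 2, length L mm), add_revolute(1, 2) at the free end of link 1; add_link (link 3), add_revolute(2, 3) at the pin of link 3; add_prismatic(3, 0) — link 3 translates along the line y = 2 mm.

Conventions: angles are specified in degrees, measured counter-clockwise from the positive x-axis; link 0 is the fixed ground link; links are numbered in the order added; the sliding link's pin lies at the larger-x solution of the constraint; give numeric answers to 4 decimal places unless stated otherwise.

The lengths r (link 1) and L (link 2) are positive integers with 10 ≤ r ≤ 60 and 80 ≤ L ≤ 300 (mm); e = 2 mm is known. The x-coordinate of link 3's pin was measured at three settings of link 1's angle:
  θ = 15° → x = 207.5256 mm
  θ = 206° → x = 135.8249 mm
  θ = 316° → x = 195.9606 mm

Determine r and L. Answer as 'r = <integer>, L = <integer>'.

constraint per measurement: (x − r cos θ)² + (r sin θ − e)² = L²
subtracting the θ₁ and θ₂ equations cancels the r² and L² terms:
r = (x₁² − x₂²) / (2[(x₁cos θ₁ + e sin θ₁) − (x₂cos θ₂ + e sin θ₂)]) = 38.0000 → r = 38
L² = (x₁ − r cos θ₁)² + (r sin θ₁ − e)² = 29241.0046 → L = 171.0000 → L = 171
check at θ₃=316°: x = 195.9606 (printed 195.9606) ✓

r = 38, L = 171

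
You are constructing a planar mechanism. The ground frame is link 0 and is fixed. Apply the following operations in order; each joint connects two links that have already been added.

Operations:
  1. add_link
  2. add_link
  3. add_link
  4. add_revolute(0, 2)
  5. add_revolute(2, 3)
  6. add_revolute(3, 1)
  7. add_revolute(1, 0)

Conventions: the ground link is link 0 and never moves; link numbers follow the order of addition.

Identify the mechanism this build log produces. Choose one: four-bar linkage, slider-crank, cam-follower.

links: 4 (incl. ground); joints: 4 revolute, 0 prismatic, 0 higher (cam) pair, forming one closed loop
4 links in a single 4R loop → four-bar linkage

four-bar linkage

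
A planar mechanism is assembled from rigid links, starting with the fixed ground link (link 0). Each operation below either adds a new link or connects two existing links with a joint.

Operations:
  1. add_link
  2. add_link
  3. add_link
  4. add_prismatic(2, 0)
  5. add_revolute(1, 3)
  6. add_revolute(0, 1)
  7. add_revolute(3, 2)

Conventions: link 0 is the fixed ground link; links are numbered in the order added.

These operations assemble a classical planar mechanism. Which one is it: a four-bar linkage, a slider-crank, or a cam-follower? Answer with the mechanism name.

links: 4 (incl. ground); joints: 3 revolute, 1 prismatic, 0 higher (cam) pair, forming one closed loop
4 links, 3 revolutes + 1 prismatic in one loop → slider-crank

slider-crank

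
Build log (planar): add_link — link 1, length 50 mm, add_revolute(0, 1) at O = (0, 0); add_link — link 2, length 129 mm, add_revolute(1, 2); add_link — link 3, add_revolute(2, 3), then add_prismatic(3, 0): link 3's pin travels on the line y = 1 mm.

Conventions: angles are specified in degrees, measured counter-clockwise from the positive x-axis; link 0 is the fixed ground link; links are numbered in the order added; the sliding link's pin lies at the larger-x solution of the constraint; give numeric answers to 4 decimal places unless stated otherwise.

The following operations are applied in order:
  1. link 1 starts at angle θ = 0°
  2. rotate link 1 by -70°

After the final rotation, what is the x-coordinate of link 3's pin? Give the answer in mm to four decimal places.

geometry: r = 50 mm, L = 129 mm, e = 1 mm; θ starts at 0°
rotate link 1 by -70°: θ ← 0° -70° = -70°
crank pin P = (r cos θ, r sin θ) = (17.101007, -46.984631)
h = r sin θ − e = -46.984631 − 1 = -47.984631
x = r cos θ + √(L² − h²) = 17.101007 + 119.743372 = 136.844379

136.8444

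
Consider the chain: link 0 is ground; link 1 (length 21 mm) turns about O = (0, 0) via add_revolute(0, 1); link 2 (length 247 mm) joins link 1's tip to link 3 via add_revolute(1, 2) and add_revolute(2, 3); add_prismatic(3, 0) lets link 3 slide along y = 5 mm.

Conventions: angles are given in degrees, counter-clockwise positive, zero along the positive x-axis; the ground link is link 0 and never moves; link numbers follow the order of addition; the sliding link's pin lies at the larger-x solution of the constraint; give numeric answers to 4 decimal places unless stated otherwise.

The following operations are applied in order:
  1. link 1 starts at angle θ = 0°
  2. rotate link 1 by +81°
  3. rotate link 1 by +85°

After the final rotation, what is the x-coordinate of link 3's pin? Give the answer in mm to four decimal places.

geometry: r = 21 mm, L = 247 mm, e = 5 mm; θ starts at 0°
rotate link 1 by +81°: θ ← 0° +81° = 81°
rotate link 1 by +85°: θ ← 81° +85° = 166°
crank pin P = (r cos θ, r sin θ) = (-20.376210, 5.080360)
h = r sin θ − e = 5.080360 − 5 = 0.080360
x = r cos θ + √(L² − h²) = -20.376210 + 246.999987 = 226.623777

226.6238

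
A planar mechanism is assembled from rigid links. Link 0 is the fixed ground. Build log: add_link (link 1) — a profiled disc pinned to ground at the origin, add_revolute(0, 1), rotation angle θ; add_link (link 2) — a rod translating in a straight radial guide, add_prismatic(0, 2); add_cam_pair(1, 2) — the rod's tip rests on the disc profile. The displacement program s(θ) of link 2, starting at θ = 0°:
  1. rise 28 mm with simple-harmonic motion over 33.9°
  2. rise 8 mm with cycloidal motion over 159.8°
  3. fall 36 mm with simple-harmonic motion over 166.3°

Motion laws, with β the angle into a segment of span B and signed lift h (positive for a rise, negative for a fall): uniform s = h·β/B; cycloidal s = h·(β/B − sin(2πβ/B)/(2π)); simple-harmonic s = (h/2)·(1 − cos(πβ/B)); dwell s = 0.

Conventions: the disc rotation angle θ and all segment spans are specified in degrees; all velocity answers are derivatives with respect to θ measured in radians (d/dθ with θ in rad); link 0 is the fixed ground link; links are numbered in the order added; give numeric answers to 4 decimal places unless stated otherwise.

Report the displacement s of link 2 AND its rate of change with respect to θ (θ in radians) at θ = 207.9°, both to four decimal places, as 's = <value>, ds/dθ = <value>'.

seg 1 [0°–33.9°] simple-harmonic, h=28: full span → s += 28 → s = 28.0000
seg 2 [33.9°–193.7°] cycloidal, h=8: full span → s += 8 → s = 36.0000
seg 3 [193.7°–360°] simple-harmonic, h=-36: θ=207.9° here. β=14.2, B=166.3. -36/2·(1 − cos(π·0.0854)) = -0.6438 → s = 35.3562
velocity in seg [193.7°–360°] (simple-harmonic), θ in radians: β = 14.2° = 0.2478 rad, B = 166.3° = 2.9025 rad; ds/dθ = (πh/(2B)) sin(πβ/B) = (π·(-36)/(2·2.9025)) sin(π·0.0854) = -5.163897 mm/rad

s = 35.3562, ds/dθ = -5.1639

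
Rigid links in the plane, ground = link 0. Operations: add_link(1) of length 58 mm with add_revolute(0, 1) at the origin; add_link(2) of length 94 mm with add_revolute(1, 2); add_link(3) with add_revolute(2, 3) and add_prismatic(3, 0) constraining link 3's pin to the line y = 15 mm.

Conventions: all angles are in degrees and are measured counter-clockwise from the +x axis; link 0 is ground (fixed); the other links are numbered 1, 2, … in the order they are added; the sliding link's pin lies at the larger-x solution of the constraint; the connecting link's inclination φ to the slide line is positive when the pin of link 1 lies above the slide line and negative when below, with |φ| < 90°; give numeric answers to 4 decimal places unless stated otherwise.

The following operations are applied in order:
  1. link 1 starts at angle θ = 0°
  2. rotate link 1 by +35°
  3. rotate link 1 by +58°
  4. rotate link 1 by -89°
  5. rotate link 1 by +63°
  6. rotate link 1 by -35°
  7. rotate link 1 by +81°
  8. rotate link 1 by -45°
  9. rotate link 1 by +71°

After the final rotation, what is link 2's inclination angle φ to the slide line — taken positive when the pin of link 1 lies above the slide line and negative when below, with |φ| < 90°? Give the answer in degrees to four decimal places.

geometry: r = 58 mm, L = 94 mm, e = 15 mm; θ starts at 0°
rotate link 1 by +35°: θ ← 0° +35° = 35°
rotate link 1 by +58°: θ ← 35° +58° = 93°
rotate link 1 by -89°: θ ← 93° -89° = 4°
rotate link 1 by +63°: θ ← 4° +63° = 67°
rotate link 1 by -35°: θ ← 67° -35° = 32°
rotate link 1 by +81°: θ ← 32° +81° = 113°
rotate link 1 by -45°: θ ← 113° -45° = 68°
rotate link 1 by +71°: θ ← 68° +71° = 139°
h = r sin θ − e = 38.051424 − 15 = 23.051424
sin φ = h / L = 23.051424 / 94 = 0.24522791
φ = arcsin(0.24522791) = 14.195303°

14.1953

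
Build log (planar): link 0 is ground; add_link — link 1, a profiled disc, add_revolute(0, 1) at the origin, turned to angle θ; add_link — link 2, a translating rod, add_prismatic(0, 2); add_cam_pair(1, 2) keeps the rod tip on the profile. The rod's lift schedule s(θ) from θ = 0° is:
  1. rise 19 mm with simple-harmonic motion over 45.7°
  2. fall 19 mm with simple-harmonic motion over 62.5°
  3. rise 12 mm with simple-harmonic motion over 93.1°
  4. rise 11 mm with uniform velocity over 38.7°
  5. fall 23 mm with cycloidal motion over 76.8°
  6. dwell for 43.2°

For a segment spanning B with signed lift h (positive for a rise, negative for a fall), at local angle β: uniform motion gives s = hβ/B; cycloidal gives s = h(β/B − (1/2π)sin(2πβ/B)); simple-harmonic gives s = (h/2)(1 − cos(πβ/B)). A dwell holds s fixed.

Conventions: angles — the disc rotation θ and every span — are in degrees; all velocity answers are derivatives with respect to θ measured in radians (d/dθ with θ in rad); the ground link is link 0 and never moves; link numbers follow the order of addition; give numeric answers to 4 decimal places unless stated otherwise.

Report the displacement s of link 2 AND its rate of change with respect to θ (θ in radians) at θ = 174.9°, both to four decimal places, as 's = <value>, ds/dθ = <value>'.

seg 1 [0°–45.7°] simple-harmonic, h=19: full span → s += 19 → s = 19.0000
seg 2 [45.7°–108.2°] simple-harmonic, h=-19: full span → s += -19 → s = 0.0000
seg 3 [108.2°–201.3°] simple-harmonic, h=12: θ=174.9° here. β=66.7, B=93.1. 12/2·(1 − cos(π·0.7164)) = 9.7725 → s = 9.7725
velocity in seg [108.2°–201.3°] (simple-harmonic), θ in radians: β = 66.7° = 1.1641 rad, B = 93.1° = 1.6249 rad; ds/dθ = (πh/(2B)) sin(πβ/B) = (π·12/(2·1.6249)) sin(π·0.7164) = 9.020562 mm/rad

s = 9.7725, ds/dθ = 9.0206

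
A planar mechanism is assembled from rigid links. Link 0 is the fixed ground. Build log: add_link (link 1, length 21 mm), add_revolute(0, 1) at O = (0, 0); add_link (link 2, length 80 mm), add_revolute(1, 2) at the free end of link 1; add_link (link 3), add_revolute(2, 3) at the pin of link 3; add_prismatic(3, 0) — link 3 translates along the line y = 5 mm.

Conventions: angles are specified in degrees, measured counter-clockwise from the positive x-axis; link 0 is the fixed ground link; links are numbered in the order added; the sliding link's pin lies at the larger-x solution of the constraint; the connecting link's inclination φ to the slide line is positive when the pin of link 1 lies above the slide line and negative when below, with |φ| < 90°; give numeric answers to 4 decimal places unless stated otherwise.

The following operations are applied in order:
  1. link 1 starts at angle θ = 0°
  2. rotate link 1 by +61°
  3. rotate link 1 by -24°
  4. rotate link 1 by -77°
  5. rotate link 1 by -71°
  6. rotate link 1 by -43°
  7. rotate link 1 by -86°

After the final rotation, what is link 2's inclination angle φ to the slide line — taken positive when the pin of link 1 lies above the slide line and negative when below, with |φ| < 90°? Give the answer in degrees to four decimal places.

geometry: r = 21 mm, L = 80 mm, e = 5 mm; θ starts at 0°
rotate link 1 by +61°: θ ← 0° +61° = 61°
rotate link 1 by -24°: θ ← 61° -24° = 37°
rotate link 1 by -77°: θ ← 37° -77° = -40°
rotate link 1 by -71°: θ ← -40° -71° = -111°
rotate link 1 by -43°: θ ← -111° -43° = -154°
rotate link 1 by -86°: θ ← -154° -86° = -240°
h = r sin θ − e = 18.186533 − 5 = 13.186533
sin φ = h / L = 13.186533 / 80 = 0.16483167
φ = arcsin(0.16483167) = 9.487456°

9.4875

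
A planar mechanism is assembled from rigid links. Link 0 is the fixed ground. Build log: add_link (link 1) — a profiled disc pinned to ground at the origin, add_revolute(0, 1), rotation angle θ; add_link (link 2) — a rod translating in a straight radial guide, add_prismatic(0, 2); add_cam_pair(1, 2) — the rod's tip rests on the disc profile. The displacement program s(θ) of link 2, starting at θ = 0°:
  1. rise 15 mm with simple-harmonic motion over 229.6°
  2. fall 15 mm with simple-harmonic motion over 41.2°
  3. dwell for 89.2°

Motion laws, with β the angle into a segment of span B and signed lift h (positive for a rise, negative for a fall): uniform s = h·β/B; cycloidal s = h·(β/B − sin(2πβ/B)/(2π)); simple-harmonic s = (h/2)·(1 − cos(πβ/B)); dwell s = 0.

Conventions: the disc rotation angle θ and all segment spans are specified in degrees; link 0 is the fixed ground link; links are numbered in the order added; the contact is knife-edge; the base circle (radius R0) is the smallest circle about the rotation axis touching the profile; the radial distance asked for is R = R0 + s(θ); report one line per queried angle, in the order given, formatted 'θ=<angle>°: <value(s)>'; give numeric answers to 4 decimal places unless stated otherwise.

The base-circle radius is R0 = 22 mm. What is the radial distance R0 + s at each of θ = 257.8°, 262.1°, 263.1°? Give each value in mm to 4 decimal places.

seg 1 [0°–229.6°] simple-harmonic, h=15: full span → s += 15 → s = 15.0000
seg 2 [229.6°–270.8°] simple-harmonic, h=-15: θ=257.8° here. β=28.2, B=41.2. -15/2·(1 − cos(π·0.6845)) = -11.6071 → s = 3.3929
seg 2 [229.6°–270.8°] simple-harmonic, h=-15: θ=262.1° here. β=32.5, B=41.2. -15/2·(1 − cos(π·0.7888)) = -13.4093 → s = 1.5907
seg 2 [229.6°–270.8°] simple-harmonic, h=-15: θ=263.1° here. β=33.5, B=41.2. -15/2·(1 − cos(π·0.8131)) = -13.7440 → s = 1.2560
θ=257.8°: R = R0 + s = 22 + 3.3929 = 25.3929
θ=262.1°: R = R0 + s = 22 + 1.5907 = 23.5907
θ=263.1°: R = R0 + s = 22 + 1.2560 = 23.2560

θ=257.8°: 25.3929
θ=262.1°: 23.5907
θ=263.1°: 23.2560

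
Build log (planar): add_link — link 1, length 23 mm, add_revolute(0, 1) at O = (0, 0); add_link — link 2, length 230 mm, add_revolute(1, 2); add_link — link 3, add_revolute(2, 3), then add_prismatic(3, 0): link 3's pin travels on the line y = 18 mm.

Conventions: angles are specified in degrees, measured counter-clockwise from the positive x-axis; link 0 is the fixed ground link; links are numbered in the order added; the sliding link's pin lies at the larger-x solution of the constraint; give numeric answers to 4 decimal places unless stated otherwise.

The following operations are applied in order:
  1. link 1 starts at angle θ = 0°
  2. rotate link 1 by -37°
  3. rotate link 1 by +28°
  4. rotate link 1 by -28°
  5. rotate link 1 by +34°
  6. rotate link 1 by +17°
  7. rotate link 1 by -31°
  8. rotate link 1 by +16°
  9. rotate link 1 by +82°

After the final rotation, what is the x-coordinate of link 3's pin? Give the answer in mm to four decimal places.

geometry: r = 23 mm, L = 230 mm, e = 18 mm; θ starts at 0°
rotate link 1 by -37°: θ ← 0° -37° = -37°
rotate link 1 by +28°: θ ← -37° +28° = -9°
rotate link 1 by -28°: θ ← -9° -28° = -37°
rotate link 1 by +34°: θ ← -37° +34° = -3°
rotate link 1 by +17°: θ ← -3° +17° = 14°
rotate link 1 by -31°: θ ← 14° -31° = -17°
rotate link 1 by +16°: θ ← -17° +16° = -1°
rotate link 1 by +82°: θ ← -1° +82° = 81°
crank pin P = (r cos θ, r sin θ) = (3.597993, 22.716832)
h = r sin θ − e = 22.716832 − 18 = 4.716832
x = r cos θ + √(L² − h²) = 3.597993 + 229.951629 = 233.549621

233.5496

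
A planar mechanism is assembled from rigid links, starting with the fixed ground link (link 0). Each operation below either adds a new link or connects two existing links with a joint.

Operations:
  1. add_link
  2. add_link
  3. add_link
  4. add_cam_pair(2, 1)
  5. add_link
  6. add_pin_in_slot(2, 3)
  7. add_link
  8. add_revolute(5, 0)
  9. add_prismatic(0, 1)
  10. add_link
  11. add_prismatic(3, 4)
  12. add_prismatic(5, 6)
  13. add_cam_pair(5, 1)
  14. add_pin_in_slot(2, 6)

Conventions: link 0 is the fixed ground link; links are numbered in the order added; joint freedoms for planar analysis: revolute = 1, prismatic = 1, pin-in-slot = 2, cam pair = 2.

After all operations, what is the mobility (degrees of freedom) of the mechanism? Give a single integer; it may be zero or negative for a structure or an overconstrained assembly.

link 0 = ground. State L|J1|J2 = 1|0|0
+link1  2|0|0
+link2  3|0|0
+link3  4|0|0
C(2,1) f=2→J2  4|0|1
+link4  5|0|1
PS(2,3) f=2→J2  5|0|2
+link5  6|0|2
R(5,0) f=1→J1  6|1|2
P(0,1) f=1→J1  6|2|2
+link6  7|2|2
P(3,4) f=1→J1  7|3|2
P(5,6) f=1→J1  7|4|2
C(5,1) f=2→J2  7|4|3
PS(2,6) f=2→J2  7|4|4
M = 3(7−1)−2·4−4 = 18−8−4 = 6

M = 6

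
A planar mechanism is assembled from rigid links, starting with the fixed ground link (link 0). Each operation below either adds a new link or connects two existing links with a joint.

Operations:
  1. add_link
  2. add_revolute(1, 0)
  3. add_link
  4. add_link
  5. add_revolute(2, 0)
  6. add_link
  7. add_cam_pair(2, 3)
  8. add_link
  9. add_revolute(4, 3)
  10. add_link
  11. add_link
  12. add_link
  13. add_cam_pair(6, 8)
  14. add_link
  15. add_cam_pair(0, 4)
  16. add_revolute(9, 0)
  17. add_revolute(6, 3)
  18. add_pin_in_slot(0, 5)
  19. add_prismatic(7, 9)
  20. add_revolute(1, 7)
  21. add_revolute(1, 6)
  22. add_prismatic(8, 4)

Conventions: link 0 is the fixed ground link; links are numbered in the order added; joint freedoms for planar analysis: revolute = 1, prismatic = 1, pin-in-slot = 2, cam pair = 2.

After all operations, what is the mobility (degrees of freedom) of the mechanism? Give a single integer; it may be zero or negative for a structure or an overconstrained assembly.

(L,J1,J2)=(1,0,0); link0 fixed
link1: (2,0,0)
R 1-0 [J1]: (2,1,0)
link2: (3,1,0)
link3: (4,1,0)
R 2-0 [J1]: (4,2,0)
link4: (5,2,0)
C 2-3 [J2]: (5,2,1)
link5: (6,2,1)
R 4-3 [J1]: (6,3,1)
link6: (7,3,1)
link7: (8,3,1)
link8: (9,3,1)
C 6-8 [J2]: (9,3,2)
link9: (10,3,2)
C 0-4 [J2]: (10,3,3)
R 9-0 [J1]: (10,4,3)
R 6-3 [J1]: (10,5,3)
PS 0-5 [J2]: (10,5,4)
P 7-9 [J1]: (10,6,4)
R 1-7 [J1]: (10,7,4)
R 1-6 [J1]: (10,8,4)
P 8-4 [J1]: (10,9,4)
Grübler: 3·9 − 2·9 − 4 = 5

M = 5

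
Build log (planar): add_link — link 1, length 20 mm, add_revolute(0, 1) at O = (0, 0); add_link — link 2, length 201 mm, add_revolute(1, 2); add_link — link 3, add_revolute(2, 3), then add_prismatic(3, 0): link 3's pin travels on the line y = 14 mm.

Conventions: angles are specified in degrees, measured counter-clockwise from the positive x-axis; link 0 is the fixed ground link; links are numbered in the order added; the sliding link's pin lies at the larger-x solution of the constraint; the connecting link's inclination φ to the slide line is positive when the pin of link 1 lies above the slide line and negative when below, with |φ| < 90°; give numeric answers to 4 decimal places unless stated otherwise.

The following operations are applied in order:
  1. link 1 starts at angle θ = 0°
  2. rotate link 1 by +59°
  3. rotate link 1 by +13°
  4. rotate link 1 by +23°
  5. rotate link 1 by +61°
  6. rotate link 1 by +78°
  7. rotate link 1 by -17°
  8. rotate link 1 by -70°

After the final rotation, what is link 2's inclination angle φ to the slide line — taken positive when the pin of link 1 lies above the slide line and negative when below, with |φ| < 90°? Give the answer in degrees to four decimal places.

geometry: r = 20 mm, L = 201 mm, e = 14 mm; θ starts at 0°
rotate link 1 by +59°: θ ← 0° +59° = 59°
rotate link 1 by +13°: θ ← 59° +13° = 72°
rotate link 1 by +23°: θ ← 72° +23° = 95°
rotate link 1 by +61°: θ ← 95° +61° = 156°
rotate link 1 by +78°: θ ← 156° +78° = 234°
rotate link 1 by -17°: θ ← 234° -17° = 217°
rotate link 1 by -70°: θ ← 217° -70° = 147°
h = r sin θ − e = 10.892781 − 14 = -3.107219
sin φ = h / L = -3.107219 / 201 = -0.01545880
φ = arcsin(-0.01545880) = -0.885759°

-0.8858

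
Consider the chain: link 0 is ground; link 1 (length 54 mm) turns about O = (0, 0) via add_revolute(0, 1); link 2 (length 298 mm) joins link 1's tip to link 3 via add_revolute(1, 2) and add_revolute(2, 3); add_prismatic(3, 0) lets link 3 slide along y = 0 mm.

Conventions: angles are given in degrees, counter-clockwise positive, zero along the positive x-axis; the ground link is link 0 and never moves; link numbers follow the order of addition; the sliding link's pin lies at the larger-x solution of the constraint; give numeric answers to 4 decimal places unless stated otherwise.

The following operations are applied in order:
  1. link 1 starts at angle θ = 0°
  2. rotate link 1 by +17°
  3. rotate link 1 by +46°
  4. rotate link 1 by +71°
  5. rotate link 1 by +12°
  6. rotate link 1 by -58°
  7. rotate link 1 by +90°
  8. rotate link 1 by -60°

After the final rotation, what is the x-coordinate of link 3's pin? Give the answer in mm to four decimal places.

geometry: r = 54 mm, L = 298 mm, e = 0 mm; θ starts at 0°
rotate link 1 by +17°: θ ← 0° +17° = 17°
rotate link 1 by +46°: θ ← 17° +46° = 63°
rotate link 1 by +71°: θ ← 63° +71° = 134°
rotate link 1 by +12°: θ ← 134° +12° = 146°
rotate link 1 by -58°: θ ← 146° -58° = 88°
rotate link 1 by +90°: θ ← 88° +90° = 178°
rotate link 1 by -60°: θ ← 178° -60° = 118°
crank pin P = (r cos θ, r sin θ) = (-25.351464, 47.679170)
h = r sin θ − e = 47.679170 − 0 = 47.679170
x = r cos θ + √(L² − h²) = -25.351464 + 294.161005 = 268.809540

268.8095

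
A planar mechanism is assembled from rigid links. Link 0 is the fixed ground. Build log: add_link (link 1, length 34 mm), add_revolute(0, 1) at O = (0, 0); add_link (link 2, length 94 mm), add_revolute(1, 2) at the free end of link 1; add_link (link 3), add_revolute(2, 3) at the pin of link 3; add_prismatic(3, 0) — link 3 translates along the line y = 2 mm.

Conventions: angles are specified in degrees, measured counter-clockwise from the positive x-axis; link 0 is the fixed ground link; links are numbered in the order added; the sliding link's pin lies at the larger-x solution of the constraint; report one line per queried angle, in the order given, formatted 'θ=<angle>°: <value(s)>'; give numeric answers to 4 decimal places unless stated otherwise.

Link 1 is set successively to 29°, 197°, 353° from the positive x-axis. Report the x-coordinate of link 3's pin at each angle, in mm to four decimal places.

geometry: r = 34 mm, L = 94 mm, e = 2 mm
θ=29°: crank pin P = (r cos θ, r sin θ) = (29.737070, 16.483527)
θ=29°: h = r sin θ − e = 16.483527 − 2 = 14.483527
θ=29°: x = r cos θ + √(L² − h²) = 29.737070 + 92.877486 = 122.614556
θ=197°: crank pin P = (r cos θ, r sin θ) = (-32.514362, -9.940638)
θ=197°: h = r sin θ − e = -9.940638 − 2 = -11.940638
θ=197°: x = r cos θ + √(L² − h²) = -32.514362 + 93.238518 = 60.724156
θ=353°: crank pin P = (r cos θ, r sin θ) = (33.746569, -4.143558)
θ=353°: h = r sin θ − e = -4.143558 − 2 = -6.143558
θ=353°: x = r cos θ + √(L² − h²) = 33.746569 + 93.799023 = 127.545592

θ=29°: 122.6146
θ=197°: 60.7242
θ=353°: 127.5456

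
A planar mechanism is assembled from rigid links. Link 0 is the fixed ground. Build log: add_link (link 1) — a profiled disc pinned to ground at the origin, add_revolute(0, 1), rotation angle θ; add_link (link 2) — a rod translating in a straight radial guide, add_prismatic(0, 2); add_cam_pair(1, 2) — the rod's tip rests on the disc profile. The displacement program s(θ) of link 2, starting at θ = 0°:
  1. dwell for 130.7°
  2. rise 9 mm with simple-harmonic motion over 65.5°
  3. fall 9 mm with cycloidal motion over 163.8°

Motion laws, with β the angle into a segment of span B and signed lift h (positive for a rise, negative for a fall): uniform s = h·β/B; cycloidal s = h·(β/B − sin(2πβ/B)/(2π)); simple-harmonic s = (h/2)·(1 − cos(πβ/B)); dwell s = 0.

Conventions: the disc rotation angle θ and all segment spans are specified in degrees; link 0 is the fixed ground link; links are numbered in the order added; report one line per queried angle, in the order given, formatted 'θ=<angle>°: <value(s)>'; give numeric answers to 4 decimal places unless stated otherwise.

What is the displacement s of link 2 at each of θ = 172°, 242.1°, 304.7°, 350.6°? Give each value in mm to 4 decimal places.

seg 1 [0°–130.7°] dwell: s stays 0.0000
seg 2 [130.7°–196.2°] simple-harmonic, h=9: θ=172° here. β=41.3, B=65.5. 9/2·(1 − cos(π·0.6305)) = 6.2941 → s = 6.2941
seg 2 [130.7°–196.2°] simple-harmonic, h=9: full span → s += 9 → s = 9.0000
seg 3 [196.2°–360°] cycloidal, h=-9: θ=242.1° here. β=45.9, B=163.8. -9·(0.2802 − sin(2π·0.2802)/(2π)) = -1.1153 → s = 7.8847
seg 3 [196.2°–360°] cycloidal, h=-9: θ=304.7° here. β=108.5, B=163.8. -9·(0.6624 − sin(2π·0.6624)/(2π)) = -7.1824 → s = 1.8176
seg 3 [196.2°–360°] cycloidal, h=-9: θ=350.6° here. β=154.4, B=163.8. -9·(0.9426 − sin(2π·0.9426)/(2π)) = -8.9889 → s = 0.0111

θ=172°: 6.2941
θ=242.1°: 7.8847
θ=304.7°: 1.8176
θ=350.6°: 0.0111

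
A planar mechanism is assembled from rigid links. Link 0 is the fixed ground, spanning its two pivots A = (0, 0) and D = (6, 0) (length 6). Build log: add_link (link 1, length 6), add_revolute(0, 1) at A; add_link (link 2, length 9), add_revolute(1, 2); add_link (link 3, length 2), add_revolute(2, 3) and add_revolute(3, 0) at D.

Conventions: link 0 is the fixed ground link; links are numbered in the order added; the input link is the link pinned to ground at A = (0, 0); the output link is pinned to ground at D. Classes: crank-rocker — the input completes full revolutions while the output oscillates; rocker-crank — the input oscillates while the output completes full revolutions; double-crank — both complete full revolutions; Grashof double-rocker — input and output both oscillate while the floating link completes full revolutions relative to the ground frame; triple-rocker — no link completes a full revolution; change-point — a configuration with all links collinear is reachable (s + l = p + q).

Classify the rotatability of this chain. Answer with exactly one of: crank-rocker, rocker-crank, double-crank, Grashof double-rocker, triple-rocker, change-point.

lengths: ground=6, input=6, coupler=9, output=2
sorted: s=2 (shortest), l=9 (longest), p+q=12
s + l = 11 vs p + q = 12
s + l < p + q (Grashof) with shortest = output link → rocker-crank

rocker-crank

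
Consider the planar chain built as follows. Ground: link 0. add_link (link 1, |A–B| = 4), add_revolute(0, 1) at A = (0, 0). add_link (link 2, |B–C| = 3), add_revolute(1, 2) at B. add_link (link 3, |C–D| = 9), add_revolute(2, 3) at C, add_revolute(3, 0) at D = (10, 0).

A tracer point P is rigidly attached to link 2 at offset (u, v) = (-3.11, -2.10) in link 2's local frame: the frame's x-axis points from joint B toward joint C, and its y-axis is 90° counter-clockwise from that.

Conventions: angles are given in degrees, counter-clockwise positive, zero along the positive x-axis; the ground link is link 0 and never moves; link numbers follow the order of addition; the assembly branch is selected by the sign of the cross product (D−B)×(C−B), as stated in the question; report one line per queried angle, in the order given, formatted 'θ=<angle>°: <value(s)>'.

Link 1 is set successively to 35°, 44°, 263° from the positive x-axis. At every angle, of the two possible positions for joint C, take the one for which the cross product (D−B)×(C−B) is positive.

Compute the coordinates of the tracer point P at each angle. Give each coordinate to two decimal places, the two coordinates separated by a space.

A=(0,0), D=(10.00,0)
θ=35°: B = A + 4.00·(cos35°, sin35°) = (3.2766, 2.2943)
θ=35°: |BD| = 7.1041
θ=35°: circle(B,3.00) ∩ circle(D,9.00): a=-1.5155, h=2.5891
θ=35°:   candidates: C₊=(2.6785,5.2341) cross=18.393; C₋=(1.0062,0.3334) cross=-18.393
θ=35°:   branch + wants cross > 0 → take C=(2.6785,5.2341) (cross=18.393)
θ=35°: ex = (C−B)/|BC| = (-0.1994,0.9799); ey = (-0.9799,-0.1994)
θ=35°: P = B + -3.11·ex + -2.10·ey = (5.9545,-0.3346)
θ=44°: B = A + 4.00·(cos44°, sin44°) = (2.8774, 2.7786)
θ=44°: |BD| = 7.6454
θ=44°: circle(B,3.00) ∩ circle(D,9.00): a=-0.8860, h=2.8662
θ=44°:   candidates: C₊=(3.0937,5.7708) cross=21.913; C₋=(1.0103,0.4304) cross=-21.913
θ=44°:   branch + wants cross > 0 → take C=(3.0937,5.7708) (cross=21.913)
θ=44°: ex = (C−B)/|BC| = (0.0721,0.9974); ey = (-0.9974,0.0721)
θ=44°: P = B + -3.11·ex + -2.10·ey = (4.7477,-0.4747)
θ=263°: B = A + 4.00·(cos263°, sin263°) = (-0.4875, -3.9702)
θ=263°: |BD| = 11.2138
θ=263°: circle(B,3.00) ∩ circle(D,9.00): a=2.3966, h=1.8046
θ=263°:   candidates: C₊=(1.1150,-1.4340) cross=20.236; C₋=(2.3928,-4.8094) cross=-20.236
θ=263°:   branch + wants cross > 0 → take C=(1.1150,-1.4340) (cross=20.236)
θ=263°: ex = (C−B)/|BC| = (0.5342,0.8454); ey = (-0.8454,0.5342)
θ=263°: P = B + -3.11·ex + -2.10·ey = (-0.3734,-7.7211)

θ=35°: 5.95 -0.33
θ=44°: 4.75 -0.47
θ=263°: -0.37 -7.72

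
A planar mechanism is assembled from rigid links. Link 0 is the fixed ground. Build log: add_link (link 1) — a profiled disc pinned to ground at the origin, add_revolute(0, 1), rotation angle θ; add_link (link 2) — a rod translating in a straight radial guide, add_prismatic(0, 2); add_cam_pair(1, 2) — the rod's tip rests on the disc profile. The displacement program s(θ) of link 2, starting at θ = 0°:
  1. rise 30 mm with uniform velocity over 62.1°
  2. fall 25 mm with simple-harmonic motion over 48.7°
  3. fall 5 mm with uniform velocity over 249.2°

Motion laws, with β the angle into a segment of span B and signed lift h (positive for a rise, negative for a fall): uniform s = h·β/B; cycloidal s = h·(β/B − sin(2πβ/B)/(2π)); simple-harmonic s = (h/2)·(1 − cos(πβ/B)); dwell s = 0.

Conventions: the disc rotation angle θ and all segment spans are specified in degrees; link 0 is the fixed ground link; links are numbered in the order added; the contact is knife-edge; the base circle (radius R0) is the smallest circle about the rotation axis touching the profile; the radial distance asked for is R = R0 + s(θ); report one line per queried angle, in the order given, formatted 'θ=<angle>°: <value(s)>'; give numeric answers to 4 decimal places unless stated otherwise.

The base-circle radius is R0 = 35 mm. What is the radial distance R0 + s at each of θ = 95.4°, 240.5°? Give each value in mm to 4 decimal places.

seg 1 [0°–62.1°] uniform, h=30: full span → s += 30 → s = 30.0000
seg 2 [62.1°–110.8°] simple-harmonic, h=-25: θ=95.4° here. β=33.3, B=48.7. -25/2·(1 − cos(π·0.6838)) = -19.3226 → s = 10.6774
seg 2 [62.1°–110.8°] simple-harmonic, h=-25: full span → s += -25 → s = 5.0000
seg 3 [110.8°–360°] uniform, h=-5: θ=240.5° here. β=129.7, B=249.2. -5·129.7/249.2 = -2.6023 → s = 2.3977
θ=95.4°: R = R0 + s = 35 + 10.6774 = 45.6774
θ=240.5°: R = R0 + s = 35 + 2.3977 = 37.3977

θ=95.4°: 45.6774
θ=240.5°: 37.3977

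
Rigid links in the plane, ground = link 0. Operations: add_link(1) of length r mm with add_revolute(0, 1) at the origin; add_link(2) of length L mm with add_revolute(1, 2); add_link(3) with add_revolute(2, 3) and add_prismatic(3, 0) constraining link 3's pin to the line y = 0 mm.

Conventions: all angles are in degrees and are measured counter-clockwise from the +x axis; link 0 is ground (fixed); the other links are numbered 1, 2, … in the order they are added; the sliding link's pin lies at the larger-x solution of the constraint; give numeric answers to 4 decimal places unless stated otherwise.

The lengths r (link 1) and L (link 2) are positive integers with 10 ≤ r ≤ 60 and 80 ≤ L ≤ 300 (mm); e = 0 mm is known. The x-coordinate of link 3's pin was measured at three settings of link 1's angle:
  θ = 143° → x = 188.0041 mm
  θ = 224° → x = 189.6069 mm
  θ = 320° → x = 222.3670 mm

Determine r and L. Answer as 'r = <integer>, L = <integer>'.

constraint per measurement: (x − r cos θ)² + (r sin θ − e)² = L²
subtracting the θ₁ and θ₂ equations cancels the r² and L² terms:
r = (x₁² − x₂²) / (2[(x₁cos θ₁ + e sin θ₁) − (x₂cos θ₂ + e sin θ₂)]) = 22.0006 → r = 22
L² = (x₁ − r cos θ₁)² + (r sin θ₁ − e)² = 42435.9986 → L = 206.0000 → L = 206
check at θ₃=320°: x = 222.3670 (printed 222.3670) ✓

r = 22, L = 206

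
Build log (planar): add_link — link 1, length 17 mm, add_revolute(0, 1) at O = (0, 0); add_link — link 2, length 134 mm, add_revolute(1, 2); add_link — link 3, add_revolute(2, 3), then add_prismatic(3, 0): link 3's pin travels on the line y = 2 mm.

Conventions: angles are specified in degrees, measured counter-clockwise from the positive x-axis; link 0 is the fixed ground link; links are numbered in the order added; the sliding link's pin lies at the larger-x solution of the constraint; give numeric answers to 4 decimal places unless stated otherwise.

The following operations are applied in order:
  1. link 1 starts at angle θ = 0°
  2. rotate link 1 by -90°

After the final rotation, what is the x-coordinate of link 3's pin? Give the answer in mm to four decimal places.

geometry: r = 17 mm, L = 134 mm, e = 2 mm; θ starts at 0°
rotate link 1 by -90°: θ ← 0° -90° = -90°
crank pin P = (r cos θ, r sin θ) = (0.000000, -17.000000)
h = r sin θ − e = -17.000000 − 2 = -19.000000
x = r cos θ + √(L² − h²) = 0.000000 + 132.646146 = 132.646146

132.6461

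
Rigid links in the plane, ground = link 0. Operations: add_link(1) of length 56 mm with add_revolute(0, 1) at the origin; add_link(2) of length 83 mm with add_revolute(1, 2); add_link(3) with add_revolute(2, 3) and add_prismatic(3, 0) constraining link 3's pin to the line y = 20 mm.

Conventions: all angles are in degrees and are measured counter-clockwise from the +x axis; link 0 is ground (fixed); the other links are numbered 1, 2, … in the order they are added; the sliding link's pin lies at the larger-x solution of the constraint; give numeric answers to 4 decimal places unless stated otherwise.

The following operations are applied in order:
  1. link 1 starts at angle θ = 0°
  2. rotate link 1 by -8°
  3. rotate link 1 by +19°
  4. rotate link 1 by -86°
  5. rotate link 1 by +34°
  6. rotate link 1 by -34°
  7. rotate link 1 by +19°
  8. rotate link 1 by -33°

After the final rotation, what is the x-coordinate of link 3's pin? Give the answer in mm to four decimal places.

geometry: r = 56 mm, L = 83 mm, e = 20 mm; θ starts at 0°
rotate link 1 by -8°: θ ← 0° -8° = -8°
rotate link 1 by +19°: θ ← -8° +19° = 11°
rotate link 1 by -86°: θ ← 11° -86° = -75°
rotate link 1 by +34°: θ ← -75° +34° = -41°
rotate link 1 by -34°: θ ← -41° -34° = -75°
rotate link 1 by +19°: θ ← -75° +19° = -56°
rotate link 1 by -33°: θ ← -56° -33° = -89°
crank pin P = (r cos θ, r sin θ) = (0.977335, -55.991471)
h = r sin θ − e = -55.991471 − 20 = -75.991471
x = r cos θ + √(L² − h²) = 0.977335 + 33.381078 = 34.358412

34.3584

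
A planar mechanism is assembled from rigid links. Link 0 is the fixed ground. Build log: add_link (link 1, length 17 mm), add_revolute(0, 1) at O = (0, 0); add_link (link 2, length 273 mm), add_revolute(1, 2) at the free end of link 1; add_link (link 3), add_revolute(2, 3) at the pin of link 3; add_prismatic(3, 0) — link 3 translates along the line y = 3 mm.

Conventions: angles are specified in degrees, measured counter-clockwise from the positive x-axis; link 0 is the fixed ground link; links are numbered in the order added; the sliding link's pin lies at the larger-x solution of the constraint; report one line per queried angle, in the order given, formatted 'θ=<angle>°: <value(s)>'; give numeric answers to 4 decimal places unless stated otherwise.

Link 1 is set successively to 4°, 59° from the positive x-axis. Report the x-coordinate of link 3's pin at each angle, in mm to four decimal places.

geometry: r = 17 mm, L = 273 mm, e = 3 mm
θ=4°: crank pin P = (r cos θ, r sin θ) = (16.958589, 1.185860)
θ=4°: h = r sin θ − e = 1.185860 − 3 = -1.814140
θ=4°: x = r cos θ + √(L² − h²) = 16.958589 + 272.993972 = 289.952561
θ=59°: crank pin P = (r cos θ, r sin θ) = (8.755647, 14.571844)
θ=59°: h = r sin θ − e = 14.571844 − 3 = 11.571844
θ=59°: x = r cos θ + √(L² − h²) = 8.755647 + 272.754638 = 281.510285

θ=4°: 289.9526
θ=59°: 281.5103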